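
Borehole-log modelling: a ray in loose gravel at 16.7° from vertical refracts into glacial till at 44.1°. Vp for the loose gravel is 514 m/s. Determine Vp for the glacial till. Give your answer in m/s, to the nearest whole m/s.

1245 m/s

Snell's law: sin 16.7°/V₁ = sin 44.1°/V₂.
V₂ = V₁·sin 44.1°/sin 16.7° = 514 × 2.4217 = 1244.77 m/s.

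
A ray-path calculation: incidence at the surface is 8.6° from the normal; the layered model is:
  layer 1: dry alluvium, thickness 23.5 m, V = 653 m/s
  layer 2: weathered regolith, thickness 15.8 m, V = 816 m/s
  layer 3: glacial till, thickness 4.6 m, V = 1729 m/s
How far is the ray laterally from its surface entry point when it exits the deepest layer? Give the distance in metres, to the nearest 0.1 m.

p = sin θ₁/V₁ = sin 8.6°/653 = 2.2900e-04 s/m is conserved through the stack.
Layer 1: θ = 8.60°; offset = 23.5·tan 8.60° = 3.554 m.
Layer 2: sin θ = p·816 = 0.1869 → θ = 10.77°; offset = 15.8·tan 10.77° = 3.005 m.
Layer 3: sin θ = p·1729 = 0.3959 → θ = 23.32°; offset = 4.6·tan 23.32° = 1.983 m.
Summing the layer offsets gives 8.543 m.

8.5 m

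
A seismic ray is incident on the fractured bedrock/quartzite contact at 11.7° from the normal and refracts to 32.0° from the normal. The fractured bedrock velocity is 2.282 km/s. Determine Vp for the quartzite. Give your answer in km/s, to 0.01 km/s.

5.96 km/s

Snell's law: sin 11.7°/V₁ = sin 32.0°/V₂.
V₂ = V₁·sin 32.0°/sin 11.7° = 2.282 × 2.6132 = 5.96 km/s.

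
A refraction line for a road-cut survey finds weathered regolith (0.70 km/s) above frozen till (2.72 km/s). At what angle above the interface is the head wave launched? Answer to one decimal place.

At critical incidence the refracted ray runs along the interface (θ₂ = 90°), so sin θ_c = V₁/V₂.
θ_c = arcsin(0.70/2.72) = arcsin 0.2574 = 14.91°.
Measured from the interface: 90° − 14.91° = 75.09°.

75.1°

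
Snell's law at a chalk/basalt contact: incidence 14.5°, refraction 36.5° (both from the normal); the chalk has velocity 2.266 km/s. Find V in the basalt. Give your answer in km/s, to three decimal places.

Snell's law: sin 14.5°/V₁ = sin 36.5°/V₂.
V₂ = V₁·sin 36.5°/sin 14.5° = 2.266 × 2.3757 = 5.383 km/s.

5.383 km/s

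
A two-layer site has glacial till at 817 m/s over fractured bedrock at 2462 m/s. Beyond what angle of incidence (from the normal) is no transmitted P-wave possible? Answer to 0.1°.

19.4°

Critical incidence: sin θ_c = V₁/V₂ = 817/2462 = 0.3318.
θ_c = arcsin 0.3318 = 19.38°.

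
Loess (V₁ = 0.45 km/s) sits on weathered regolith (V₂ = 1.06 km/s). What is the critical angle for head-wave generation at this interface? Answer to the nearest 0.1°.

25.1°

At critical incidence the refracted ray runs along the interface (θ₂ = 90°), so sin θ_c = V₁/V₂.
θ_c = arcsin(0.45/1.06) = arcsin 0.4245 = 25.12°.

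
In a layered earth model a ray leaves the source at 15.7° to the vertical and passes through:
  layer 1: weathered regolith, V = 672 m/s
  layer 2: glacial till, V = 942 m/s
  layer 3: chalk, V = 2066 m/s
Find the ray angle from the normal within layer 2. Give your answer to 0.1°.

Ray parameter p = sin 15.7° / 672 = 4.0268e-04 s/m.
sin θ_2 = p·V_2 = 4.0268e-04 × 942 = 0.3793.
θ_2 = arcsin 0.3793 = 22.29°.

22.3°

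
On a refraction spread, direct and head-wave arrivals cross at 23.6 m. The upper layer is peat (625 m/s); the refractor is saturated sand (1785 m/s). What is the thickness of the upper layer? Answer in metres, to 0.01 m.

h = (x_cross/2)·√((V₂−V₁)/(V₂+V₁)).
(V₂−V₁)/(V₂+V₁) = (1785−625)/(1785+625) = 0.4813; √ = 0.6938.
h = (23.6/2)·0.6938 = 8.19 m.

8.19 m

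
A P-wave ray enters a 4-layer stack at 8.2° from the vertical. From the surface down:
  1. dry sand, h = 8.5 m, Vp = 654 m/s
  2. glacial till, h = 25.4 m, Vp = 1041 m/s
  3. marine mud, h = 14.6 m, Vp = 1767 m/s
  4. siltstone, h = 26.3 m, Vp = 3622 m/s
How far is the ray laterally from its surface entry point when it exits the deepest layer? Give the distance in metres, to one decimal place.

47.1 m

Ray parameter p = sin 8.2° / 654 m/s = 2.1809e-04 s/m.
Layer 1: θ = 8.20°; offset = 8.5·tan 8.20° = 1.225 m.
Layer 2: sin θ = p·1041 = 0.2270 → θ = 13.12°; offset = 25.4·tan 13.12° = 5.921 m.
Layer 3: sin θ = p·1767 = 0.3854 → θ = 22.67°; offset = 14.6·tan 22.67° = 6.097 m.
Layer 4: sin θ = p·3622 = 0.7899 → θ = 52.18°; offset = 26.3·tan 52.18° = 33.878 m.
Summing the layer offsets gives 47.121 m.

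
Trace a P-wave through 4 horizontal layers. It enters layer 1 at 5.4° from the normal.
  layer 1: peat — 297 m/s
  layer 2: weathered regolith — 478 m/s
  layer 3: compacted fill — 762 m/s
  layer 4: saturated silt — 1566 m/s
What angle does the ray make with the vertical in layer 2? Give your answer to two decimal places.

Snell's law across each interface conserves sin θ / V, so sin θ_2 = V_2·sin θ₁/V₁.
sin θ_2 = 478 × sin 5.4° / 297 = 0.1515.
θ_2 = arcsin 0.1515 = 8.71°.

8.71°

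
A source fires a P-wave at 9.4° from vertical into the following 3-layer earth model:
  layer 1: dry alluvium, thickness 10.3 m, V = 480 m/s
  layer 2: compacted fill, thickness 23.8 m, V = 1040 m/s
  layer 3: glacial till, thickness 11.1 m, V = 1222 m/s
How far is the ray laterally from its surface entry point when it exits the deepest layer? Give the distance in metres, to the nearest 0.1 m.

15.8 m

p = sin θ₁/V₁ = sin 9.4°/480 = 3.4026e-04 s/m is conserved through the stack.
Layer 1: θ = 9.40°; offset = 10.3·tan 9.40° = 1.705 m.
Layer 2: sin θ = p·1040 = 0.3539 → θ = 20.72°; offset = 23.8·tan 20.72° = 9.005 m.
Layer 3: sin θ = p·1222 = 0.4158 → θ = 24.57°; offset = 11.1·tan 24.57° = 5.075 m.
Summing the layer offsets gives 15.785 m.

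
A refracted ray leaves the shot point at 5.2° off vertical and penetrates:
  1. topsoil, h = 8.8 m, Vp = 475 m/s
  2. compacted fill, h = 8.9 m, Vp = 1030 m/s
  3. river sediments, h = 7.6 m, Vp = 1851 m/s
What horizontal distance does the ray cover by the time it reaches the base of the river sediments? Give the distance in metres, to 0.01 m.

5.45 m

Apply Snell's law at each interface; in layer i the horizontal offset is hᵢ·tan θᵢ.
Layer 1: θ = 5.20°; offset = 8.8·tan 5.20° = 0.8009 m.
Layer 2: sin θ = 1030·sin 5.2°/475 = 0.1965, θ = 11.33°; offset = 8.9·tan 11.33° = 1.7839 m.
Layer 3: sin θ = 1851·sin 5.2°/475 = 0.3532, θ = 20.68°; offset = 7.6·tan 20.68° = 2.8691 m.
Σ offsets = 5.4538 m.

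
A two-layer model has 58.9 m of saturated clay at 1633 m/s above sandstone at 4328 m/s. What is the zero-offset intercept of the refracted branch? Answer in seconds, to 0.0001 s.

0.0668 s

θ_c = arcsin(V₁/V₂) = arcsin(1633/4328) = 22.17°; cos θ_c = 0.9261.
tᵢ = 2h·cos θ_c / V₁ = 2·58.9·0.9261 / 1633 = 0.06681 s.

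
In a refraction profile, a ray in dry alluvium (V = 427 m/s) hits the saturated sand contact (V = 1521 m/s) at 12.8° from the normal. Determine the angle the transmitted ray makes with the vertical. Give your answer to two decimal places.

sin θ₁/V₁ = sin θ₂/V₂ ⇒ sin θ₂ = 1521·sin 12.8°/427 = 1521·0.2215/427 = 0.7892.
θ₂ = sin⁻¹(0.7892) = 52.11° (from vertical).

52.11°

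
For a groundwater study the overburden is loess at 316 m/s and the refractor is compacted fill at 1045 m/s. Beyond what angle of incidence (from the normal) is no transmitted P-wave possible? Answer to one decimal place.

At critical incidence the refracted ray runs along the interface (θ₂ = 90°), so sin θ_c = V₁/V₂.
θ_c = arcsin(316/1045) = arcsin 0.3024 = 17.60°.

17.6°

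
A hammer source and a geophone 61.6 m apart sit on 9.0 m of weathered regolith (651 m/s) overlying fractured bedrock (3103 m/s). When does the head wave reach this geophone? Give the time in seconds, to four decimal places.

θ_c = arcsin(V₁/V₂) = arcsin(651/3103) = 12.11°, cos θ_c = 0.9777.
Intercept time tᵢ = 2h cos θ_c / V₁ = 2·9.0·0.9777/651 = 0.02703 s.
t = x/V₂ + tᵢ = 61.6/3103 + 0.02703 = 0.04689 s.

0.0469 s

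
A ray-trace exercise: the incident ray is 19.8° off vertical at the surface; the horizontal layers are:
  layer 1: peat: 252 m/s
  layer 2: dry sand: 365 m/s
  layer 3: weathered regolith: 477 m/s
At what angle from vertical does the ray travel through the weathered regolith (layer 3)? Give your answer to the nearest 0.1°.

Ray parameter p = sin 19.8° / 252 = 1.3442e-03 s/m.
sin θ_3 = p·V_3 = 1.3442e-03 × 477 = 0.6412.
θ_3 = 39.88° from the vertical.

39.9°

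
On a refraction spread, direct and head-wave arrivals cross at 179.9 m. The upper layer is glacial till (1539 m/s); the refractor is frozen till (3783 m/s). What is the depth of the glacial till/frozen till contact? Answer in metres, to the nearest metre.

58 m

h = (x_cross/2)·√((V₂−V₁)/(V₂+V₁)).
(V₂−V₁)/(V₂+V₁) = (3783−1539)/(3783+1539) = 0.4216; √ = 0.6493.
h = (179.9/2)·0.6493 = 58.41 m.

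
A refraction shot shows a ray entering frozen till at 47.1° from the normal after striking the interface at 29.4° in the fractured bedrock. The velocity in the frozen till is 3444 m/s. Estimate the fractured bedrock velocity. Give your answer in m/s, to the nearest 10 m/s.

2310 m/s

sin 29.4° = 0.4909; sin 47.1° = 0.7325.
V₁ = V₂·(sin θ₁/sin θ₂) = 3444·(0.4909/0.7325) = 2307.95 m/s.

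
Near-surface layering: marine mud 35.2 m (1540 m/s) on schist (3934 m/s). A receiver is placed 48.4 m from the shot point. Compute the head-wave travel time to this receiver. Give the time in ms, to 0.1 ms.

54.4 ms

t = x/V₂ + 2h·√(V₂²−V₁²)/(V₁V₂).
√(V₂²−V₁²) = √(3934²−1540²) = 3620.0 m/s; delay term = 2·35.2·3620.0/(1540·3934) = 0.04207 s.
t = 48.4/3934 + 0.04207 = 0.05437 s.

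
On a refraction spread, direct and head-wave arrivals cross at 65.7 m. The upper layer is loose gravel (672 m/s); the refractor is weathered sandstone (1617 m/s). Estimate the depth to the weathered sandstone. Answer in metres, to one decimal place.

h = (x_cross/2)·√((V₂−V₁)/(V₂+V₁)).
(V₂−V₁)/(V₂+V₁) = (1617−672)/(1617+672) = 0.4128; √ = 0.6425.
h = (65.7/2)·0.6425 = 21.11 m.

21.1 m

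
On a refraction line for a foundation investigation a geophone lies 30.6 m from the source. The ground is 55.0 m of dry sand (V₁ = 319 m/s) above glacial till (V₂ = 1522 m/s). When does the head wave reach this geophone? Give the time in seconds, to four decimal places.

θ_c = arcsin(V₁/V₂) = arcsin(319/1522) = 12.10°, cos θ_c = 0.9778.
Intercept time tᵢ = 2h cos θ_c / V₁ = 2·55.0·0.9778/319 = 0.33717 s.
t = x/V₂ + tᵢ = 30.6/1522 + 0.33717 = 0.35727 s.

0.3573 s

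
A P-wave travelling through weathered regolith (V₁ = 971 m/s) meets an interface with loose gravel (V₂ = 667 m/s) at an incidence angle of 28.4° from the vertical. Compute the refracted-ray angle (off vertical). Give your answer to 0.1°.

19.1°

sin θ₁/V₁ = sin θ₂/V₂ ⇒ sin θ₂ = 667·sin 28.4°/971 = 667·0.4756/971 = 0.3267.
θ₂ = arcsin 0.3267 = 19.07° from the normal.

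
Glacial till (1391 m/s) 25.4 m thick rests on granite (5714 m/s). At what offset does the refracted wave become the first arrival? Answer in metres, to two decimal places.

x_cross = 2h·√((V₂+V₁)/(V₂−V₁)).
(V₂+V₁)/(V₂−V₁) = (5714+1391)/(5714−1391) = 1.6435; √ = 1.2820.
x_cross = 2·25.4·1.2820 = 65.13 m.

65.13 m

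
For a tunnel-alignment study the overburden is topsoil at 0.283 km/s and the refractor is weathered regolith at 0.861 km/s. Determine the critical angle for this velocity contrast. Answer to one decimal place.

Critical incidence: sin θ_c = V₁/V₂ = 0.283/0.861 = 0.3287.
θ_c = arcsin 0.3287 = 19.19°.

19.2°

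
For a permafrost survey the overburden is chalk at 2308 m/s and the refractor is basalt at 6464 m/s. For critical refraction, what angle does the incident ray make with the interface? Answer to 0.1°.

69.1°

Critical incidence: sin θ_c = V₁/V₂ = 2308/6464 = 0.3571.
θ_c = arcsin 0.3571 = 20.92°.
Measured from the interface: 90° − 20.92° = 69.08°.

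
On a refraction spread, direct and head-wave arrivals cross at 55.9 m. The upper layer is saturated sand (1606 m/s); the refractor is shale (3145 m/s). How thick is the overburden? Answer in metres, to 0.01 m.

h = (x_cross/2)·√((V₂−V₁)/(V₂+V₁)).
(V₂−V₁)/(V₂+V₁) = (3145−1606)/(3145+1606) = 0.3239; √ = 0.5692.
h = (55.9/2)·0.5692 = 15.91 m.

15.91 m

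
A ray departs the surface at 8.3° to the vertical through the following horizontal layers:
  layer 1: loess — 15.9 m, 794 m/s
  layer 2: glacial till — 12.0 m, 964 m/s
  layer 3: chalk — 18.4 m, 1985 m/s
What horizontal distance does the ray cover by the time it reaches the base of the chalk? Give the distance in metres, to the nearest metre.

Apply Snell's law at each interface; in layer i the horizontal offset is hᵢ·tan θᵢ.
Layer 1: θ = 8.30°; offset = 15.9·tan 8.30° = 2.320 m.
Layer 2: sin θ = 964·sin 8.3°/794 = 0.1753, θ = 10.09°; offset = 12.0·tan 10.09° = 2.136 m.
Layer 3: sin θ = 1985·sin 8.3°/794 = 0.3609, θ = 21.15°; offset = 18.4·tan 21.15° = 7.120 m.
Summing the layer offsets gives 11.576 m.

12 m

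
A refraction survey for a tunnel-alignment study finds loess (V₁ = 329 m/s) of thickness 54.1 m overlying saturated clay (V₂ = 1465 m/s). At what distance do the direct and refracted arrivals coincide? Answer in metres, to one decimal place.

x_cross = 2h·√((V₂+V₁)/(V₂−V₁)).
(V₂+V₁)/(V₂−V₁) = (1465+329)/(1465−329) = 1.5792; √ = 1.2567.
x_cross = 2·54.1·1.2567 = 135.97 m.

136.0 m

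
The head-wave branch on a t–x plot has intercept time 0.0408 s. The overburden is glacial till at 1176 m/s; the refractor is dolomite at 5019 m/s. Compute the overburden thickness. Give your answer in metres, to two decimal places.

h = tᵢ·V₁·V₂ / (2·√(V₂²−V₁²)).
√(V₂²−V₁²) = √(5019² − 1176²) = 4879.3 m/s.
h = 0.0408 s × 1176 × 5019 / (2 × 4879.3) = 24.68 m.

24.68 m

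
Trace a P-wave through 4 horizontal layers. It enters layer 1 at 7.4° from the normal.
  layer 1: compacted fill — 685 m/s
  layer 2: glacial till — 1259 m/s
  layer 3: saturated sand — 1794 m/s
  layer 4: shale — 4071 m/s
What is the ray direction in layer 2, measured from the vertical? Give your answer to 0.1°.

13.7°

Ray parameter p = sin 7.4° / 685 = 1.8802e-04 s/m.
sin θ_2 = p·V_2 = 1.8802e-04 × 1259 = 0.2367.
θ_2 = arcsin 0.2367 = 13.69°.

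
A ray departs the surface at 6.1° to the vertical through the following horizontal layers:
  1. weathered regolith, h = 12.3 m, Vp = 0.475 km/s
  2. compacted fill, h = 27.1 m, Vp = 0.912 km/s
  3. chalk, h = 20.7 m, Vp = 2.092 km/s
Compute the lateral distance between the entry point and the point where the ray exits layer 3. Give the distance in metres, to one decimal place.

17.9 m

Apply Snell's law at each interface; in layer i the horizontal offset is hᵢ·tan θᵢ.
Layer 1: θ = 6.10°; offset = 12.3·tan 6.10° = 1.314 m.
Layer 2: sin θ = 0.912·sin 6.1°/0.475 = 0.2040, θ = 11.77°; offset = 27.1·tan 11.77° = 5.648 m.
Layer 3: sin θ = 2.092·sin 6.1°/0.475 = 0.4680, θ = 27.91°; offset = 20.7·tan 27.91° = 10.962 m.
Total horizontal offset = 17.925 m.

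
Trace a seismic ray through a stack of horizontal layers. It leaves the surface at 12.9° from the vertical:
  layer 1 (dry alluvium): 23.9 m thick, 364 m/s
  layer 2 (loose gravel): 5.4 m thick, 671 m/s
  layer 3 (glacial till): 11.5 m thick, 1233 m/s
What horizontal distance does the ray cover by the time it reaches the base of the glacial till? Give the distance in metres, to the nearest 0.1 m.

Apply Snell's law at each interface; in layer i the horizontal offset is hᵢ·tan θᵢ.
Layer 1: θ = 12.90°; offset = 23.9·tan 12.90° = 5.474 m.
Layer 2: sin θ = 671·sin 12.9°/364 = 0.4115, θ = 24.30°; offset = 5.4·tan 24.30° = 2.438 m.
Layer 3: sin θ = 1233·sin 12.9°/364 = 0.7562, θ = 49.13°; offset = 11.5·tan 49.13° = 13.291 m.
Total horizontal offset = 21.204 m.

21.2 m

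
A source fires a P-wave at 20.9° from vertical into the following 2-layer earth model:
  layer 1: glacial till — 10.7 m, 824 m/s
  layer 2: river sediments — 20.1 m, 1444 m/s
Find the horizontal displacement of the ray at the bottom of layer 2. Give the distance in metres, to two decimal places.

Apply Snell's law at each interface; in layer i the horizontal offset is hᵢ·tan θᵢ.
Layer 1: θ = 20.90°; offset = 10.7·tan 20.90° = 4.0859 m.
Layer 2: sin θ = 1444·sin 20.9°/824 = 0.6252, θ = 38.69°; offset = 20.1·tan 38.69° = 16.0995 m.
Total horizontal offset = 20.1855 m.

20.19 m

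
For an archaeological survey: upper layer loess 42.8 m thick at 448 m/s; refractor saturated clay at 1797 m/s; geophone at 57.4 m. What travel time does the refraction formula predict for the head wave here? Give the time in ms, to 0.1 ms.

θ_c = arcsin(V₁/V₂) = arcsin(448/1797) = 14.44°, cos θ_c = 0.9684.
Intercept time tᵢ = 2h cos θ_c / V₁ = 2·42.8·0.9684/448 = 0.18504 s.
t = x/V₂ + tᵢ = 57.4/1797 + 0.18504 = 0.21698 s.

217.0 ms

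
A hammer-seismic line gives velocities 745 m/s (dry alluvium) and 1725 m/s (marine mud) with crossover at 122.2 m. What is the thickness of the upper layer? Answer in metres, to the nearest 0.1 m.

x_cross = 2h·√((V₂+V₁)/(V₂−V₁)) → h = x_cross / (2·√((V₂+V₁)/(V₂−V₁))).
√((V₂+V₁)/(V₂−V₁)) = √((1725+745)/(1725−745)) = 1.5876.
h = 122.2 / (2·1.5876) = 38.49 m.

38.5 m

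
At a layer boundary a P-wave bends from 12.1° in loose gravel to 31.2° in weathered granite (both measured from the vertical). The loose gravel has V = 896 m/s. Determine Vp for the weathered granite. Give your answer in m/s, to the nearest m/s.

2214 m/s

sin 12.1° = 0.2096; sin 31.2° = 0.5180.
V₂ = V₁·(sin θ₂/sin θ₁) = 896·(0.5180/0.2096) = 2214.27 m/s.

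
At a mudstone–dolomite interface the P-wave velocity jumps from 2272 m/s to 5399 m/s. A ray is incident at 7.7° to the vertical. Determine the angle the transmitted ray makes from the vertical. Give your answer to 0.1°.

18.6°

Snell's law: sin θ₂ = (V₂/V₁)·sin θ₁ = (5399/2272)·sin 7.7° = 0.3184.
θ₂ = arcsin 0.3184 = 18.57° from the normal.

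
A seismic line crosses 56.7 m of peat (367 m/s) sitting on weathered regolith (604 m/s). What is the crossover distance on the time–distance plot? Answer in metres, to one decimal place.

θ_c = arcsin(367/604) = 37.42°, so cos θ_c = 0.7942 and tᵢ = 2h cos θ_c/V₁ = 0.2454 s.
At crossover x/V₁ = x/V₂ + tᵢ ⇒ x = tᵢ/(1/V₁ − 1/V₂) = 0.24541/(2.7248e-03 − 1.6556e-03) = 229.53 m.

229.5 m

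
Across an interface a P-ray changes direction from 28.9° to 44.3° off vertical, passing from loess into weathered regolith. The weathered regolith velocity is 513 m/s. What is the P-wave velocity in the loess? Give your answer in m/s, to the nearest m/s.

sin 28.9° = 0.4833; sin 44.3° = 0.6984.
V₁ = V₂·(sin θ₁/sin θ₂) = 513·(0.4833/0.6984) = 354.98 m/s.

355 m/s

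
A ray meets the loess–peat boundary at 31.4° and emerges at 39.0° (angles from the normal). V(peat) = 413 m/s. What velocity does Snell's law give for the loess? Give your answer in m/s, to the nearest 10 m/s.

340 m/s

Snell's law: sin 31.4°/V₁ = sin 39.0°/V₂.
V₁ = V₂·sin 31.4°/sin 39.0° = 413 × 0.8279 = 341.92 m/s.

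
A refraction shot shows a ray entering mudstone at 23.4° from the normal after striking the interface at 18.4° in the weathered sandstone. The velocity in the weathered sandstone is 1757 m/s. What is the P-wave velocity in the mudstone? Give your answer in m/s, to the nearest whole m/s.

Snell's law: sin 18.4°/V₁ = sin 23.4°/V₂.
V₂ = V₁·sin 23.4°/sin 18.4° = 1757 × 1.2582 = 2210.65 m/s.

2211 m/s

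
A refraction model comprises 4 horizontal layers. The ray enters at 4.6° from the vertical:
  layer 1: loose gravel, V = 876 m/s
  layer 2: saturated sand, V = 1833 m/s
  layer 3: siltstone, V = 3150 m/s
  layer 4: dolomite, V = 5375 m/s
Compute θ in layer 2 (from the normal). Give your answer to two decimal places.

9.66°

Ray parameter p = sin 4.6° / 876 = 9.1551e-05 s/m.
sin θ_2 = p·V_2 = 9.1551e-05 × 1833 = 0.1678.
θ_2 = 9.66° from the vertical.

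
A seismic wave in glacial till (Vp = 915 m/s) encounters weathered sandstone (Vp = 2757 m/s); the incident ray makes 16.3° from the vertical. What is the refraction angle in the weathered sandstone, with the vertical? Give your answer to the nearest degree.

58°

sin θ₁/V₁ = sin θ₂/V₂ ⇒ sin θ₂ = 2757·sin 16.3°/915 = 2757·0.2807/915 = 0.8457.
θ₂ = arcsin 0.8457 = 57.74° from the normal.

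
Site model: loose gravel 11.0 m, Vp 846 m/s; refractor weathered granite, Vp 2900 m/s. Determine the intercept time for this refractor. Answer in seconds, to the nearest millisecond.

0.025 s

tᵢ = 2h·√(V₂²−V₁²)/(V₁V₂).
√(V₂²−V₁²) = √(2900²−846²) = 2773.9 m/s.
tᵢ = 2·11.0·2773.9/(846·2900) = 0.02487 s.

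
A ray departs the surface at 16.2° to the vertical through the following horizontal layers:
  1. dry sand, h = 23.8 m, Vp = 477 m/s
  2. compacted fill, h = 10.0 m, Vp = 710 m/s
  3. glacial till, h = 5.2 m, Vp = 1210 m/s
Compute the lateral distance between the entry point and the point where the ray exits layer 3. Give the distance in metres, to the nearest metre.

p = sin θ₁/V₁ = sin 16.2°/477 = 5.8489e-04 s/m is conserved through the stack.
Layer 1: θ = 16.20°; offset = 23.8·tan 16.20° = 6.915 m.
Layer 2: sin θ = p·710 = 0.4153 → θ = 24.54°; offset = 10.0·tan 24.54° = 4.565 m.
Layer 3: sin θ = p·1210 = 0.7077 → θ = 45.05°; offset = 5.2·tan 45.05° = 5.209 m.
Summing the layer offsets gives 16.688 m.

17 m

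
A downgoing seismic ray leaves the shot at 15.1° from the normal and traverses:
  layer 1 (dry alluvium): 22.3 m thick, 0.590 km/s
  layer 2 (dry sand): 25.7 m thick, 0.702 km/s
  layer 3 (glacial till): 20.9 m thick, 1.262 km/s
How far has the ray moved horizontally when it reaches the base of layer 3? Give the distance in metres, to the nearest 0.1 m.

28.4 m

p = sin θ₁/V₁ = sin 15.1°/0.590 = 4.4153e-01 s/km is conserved through the stack.
Layer 1: θ = 15.10°; offset = 22.3·tan 15.10° = 6.017 m.
Layer 2: sin θ = p·0.702 = 0.3100 → θ = 18.06°; offset = 25.7·tan 18.06° = 8.379 m.
Layer 3: sin θ = p·1.262 = 0.5572 → θ = 33.86°; offset = 20.9·tan 33.86° = 14.025 m.
Total horizontal offset = 28.420 m.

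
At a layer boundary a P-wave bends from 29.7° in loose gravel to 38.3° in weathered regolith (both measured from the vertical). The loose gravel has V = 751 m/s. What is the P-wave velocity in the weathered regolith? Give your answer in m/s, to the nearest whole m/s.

939 m/s

Snell's law: sin 29.7°/V₁ = sin 38.3°/V₂.
V₂ = V₁·sin 38.3°/sin 29.7° = 751 × 1.2509 = 939.44 m/s.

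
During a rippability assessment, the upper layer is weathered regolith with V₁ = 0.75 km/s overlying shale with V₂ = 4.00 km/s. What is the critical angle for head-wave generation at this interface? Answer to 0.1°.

Critical incidence: sin θ_c = V₁/V₂ = 0.75/4.00 = 0.1875.
θ_c = arcsin 0.1875 = 10.81°.

10.8°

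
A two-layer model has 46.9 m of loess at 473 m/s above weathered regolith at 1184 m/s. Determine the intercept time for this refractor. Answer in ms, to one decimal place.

tᵢ = 2h·√(V₂²−V₁²)/(V₁V₂).
√(V₂²−V₁²) = √(1184²−473²) = 1085.4 m/s.
tᵢ = 2·46.9·1085.4/(473·1184) = 0.18180 s.

181.8 ms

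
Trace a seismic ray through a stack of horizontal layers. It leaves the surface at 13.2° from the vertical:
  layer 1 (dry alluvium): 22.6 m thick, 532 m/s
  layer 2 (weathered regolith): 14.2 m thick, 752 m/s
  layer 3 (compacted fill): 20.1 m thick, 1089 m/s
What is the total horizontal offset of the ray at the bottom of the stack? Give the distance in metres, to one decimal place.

20.8 m

Ray parameter p = sin 13.2° / 532 m/s = 4.2923e-04 s/m.
Layer 1: θ = 13.20°; offset = 22.6·tan 13.20° = 5.301 m.
Layer 2: sin θ = p·752 = 0.3228 → θ = 18.83°; offset = 14.2·tan 18.83° = 4.843 m.
Layer 3: sin θ = p·1089 = 0.4674 → θ = 27.87°; offset = 20.1·tan 27.87° = 10.628 m.
Summing the layer offsets gives 20.771 m.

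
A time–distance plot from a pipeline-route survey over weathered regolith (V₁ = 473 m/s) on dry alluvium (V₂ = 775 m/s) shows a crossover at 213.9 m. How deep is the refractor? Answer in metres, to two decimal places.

h = (x_cross/2)·√((V₂−V₁)/(V₂+V₁)).
(V₂−V₁)/(V₂+V₁) = (775−473)/(775+473) = 0.2420; √ = 0.4919.
h = (213.9/2)·0.4919 = 52.61 m.

52.61 m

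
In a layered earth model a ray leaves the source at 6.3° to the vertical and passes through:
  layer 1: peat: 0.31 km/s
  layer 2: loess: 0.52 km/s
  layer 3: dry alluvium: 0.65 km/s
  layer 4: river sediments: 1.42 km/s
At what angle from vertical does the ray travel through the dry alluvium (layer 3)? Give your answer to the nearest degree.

Ray parameter p = sin 6.3° / 0.31 = 3.5398e-01 s/km.
sin θ_3 = p·V_3 = 3.5398e-01 × 0.65 = 0.2301.
θ_3 = arcsin 0.2301 = 13.30°.

13°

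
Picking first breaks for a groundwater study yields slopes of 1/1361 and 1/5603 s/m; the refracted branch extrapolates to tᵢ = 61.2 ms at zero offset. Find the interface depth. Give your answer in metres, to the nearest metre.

h = tᵢ·V₁·V₂ / (2·√(V₂²−V₁²)).
√(V₂²−V₁²) = √(5603² − 1361²) = 5435.2 m/s.
h = 0.0612 s × 1361 × 5603 / (2 × 5435.2) = 42.93 m.

43 m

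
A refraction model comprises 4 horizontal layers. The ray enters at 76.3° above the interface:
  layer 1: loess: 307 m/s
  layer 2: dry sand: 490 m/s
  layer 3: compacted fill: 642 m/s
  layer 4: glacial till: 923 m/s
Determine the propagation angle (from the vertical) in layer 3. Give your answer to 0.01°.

29.69°

From the normal: θ₁ = 90° − 76.3° = 13.7°.
Ray parameter p = sin 13.7° / 307 = 7.7146e-04 s/m.
sin θ_3 = p·V_3 = 7.7146e-04 × 642 = 0.4953.
θ_3 = 29.69° from the vertical.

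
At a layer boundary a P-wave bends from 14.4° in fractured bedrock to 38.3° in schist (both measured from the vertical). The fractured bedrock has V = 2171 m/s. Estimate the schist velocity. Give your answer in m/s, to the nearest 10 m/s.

Snell's law: sin 14.4°/V₁ = sin 38.3°/V₂.
V₂ = V₁·sin 38.3°/sin 14.4° = 2171 × 2.4922 = 5410.51 m/s.

5410 m/s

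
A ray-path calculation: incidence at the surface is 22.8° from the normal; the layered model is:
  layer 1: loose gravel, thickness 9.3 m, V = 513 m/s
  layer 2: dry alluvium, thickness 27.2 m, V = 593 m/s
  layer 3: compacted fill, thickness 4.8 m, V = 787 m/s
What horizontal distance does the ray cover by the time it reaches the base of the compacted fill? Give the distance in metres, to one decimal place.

Ray parameter p = sin 22.8° / 513 m/s = 7.5539e-04 s/m.
Layer 1: θ = 22.80°; offset = 9.3·tan 22.80° = 3.909 m.
Layer 2: sin θ = p·593 = 0.4479 → θ = 26.61°; offset = 27.2·tan 26.61° = 13.628 m.
Layer 3: sin θ = p·787 = 0.5945 → θ = 36.48°; offset = 4.8·tan 36.48° = 3.549 m.
Summing the layer offsets gives 21.086 m.

21.1 m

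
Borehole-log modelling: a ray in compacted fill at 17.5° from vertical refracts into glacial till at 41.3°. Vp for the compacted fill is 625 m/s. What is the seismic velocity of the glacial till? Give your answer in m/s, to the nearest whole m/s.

Snell's law: sin 17.5°/V₁ = sin 41.3°/V₂.
V₂ = V₁·sin 41.3°/sin 17.5° = 625 × 2.1948 = 1371.78 m/s.

1372 m/s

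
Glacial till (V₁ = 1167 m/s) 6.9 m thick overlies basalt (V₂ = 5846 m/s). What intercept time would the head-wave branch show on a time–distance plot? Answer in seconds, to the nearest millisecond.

θ_c = arcsin(V₁/V₂) = arcsin(1167/5846) = 11.51°; cos θ_c = 0.9799.
tᵢ = 2h·cos θ_c / V₁ = 2·6.9·0.9799 / 1167 = 0.01159 s.

0.012 s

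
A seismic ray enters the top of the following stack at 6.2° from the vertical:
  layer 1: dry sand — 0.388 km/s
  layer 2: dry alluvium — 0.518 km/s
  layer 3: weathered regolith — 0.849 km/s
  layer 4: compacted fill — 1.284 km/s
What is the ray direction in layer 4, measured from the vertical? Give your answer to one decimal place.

Ray parameter p = sin 6.2° / 0.388 = 2.7835e-01 s/km.
sin θ_4 = p·V_4 = 2.7835e-01 × 1.284 = 0.3574.
θ_4 = 20.94° from the vertical.

20.9°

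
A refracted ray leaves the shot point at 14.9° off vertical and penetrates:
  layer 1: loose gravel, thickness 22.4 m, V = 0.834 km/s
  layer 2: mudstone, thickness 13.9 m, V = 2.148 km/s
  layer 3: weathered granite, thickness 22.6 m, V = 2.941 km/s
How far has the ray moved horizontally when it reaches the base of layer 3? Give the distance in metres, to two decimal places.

66.84 m

Ray parameter p = sin 14.9° / 0.834 km/s = 3.0831e-01 s/km.
Layer 1: θ = 14.90°; offset = 22.4·tan 14.90° = 5.9602 m.
Layer 2: sin θ = p·2.148 = 0.6623 → θ = 41.47°; offset = 13.9·tan 41.47° = 12.2856 m.
Layer 3: sin θ = p·2.941 = 0.9067 → θ = 65.06°; offset = 22.6·tan 65.06° = 48.5980 m.
Total horizontal offset = 66.8438 m.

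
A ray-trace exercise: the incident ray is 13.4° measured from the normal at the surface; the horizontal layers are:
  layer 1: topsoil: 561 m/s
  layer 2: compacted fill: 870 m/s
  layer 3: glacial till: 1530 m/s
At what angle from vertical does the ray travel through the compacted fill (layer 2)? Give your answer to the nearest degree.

Ray parameter p = sin 13.4° / 561 = 4.1310e-04 s/m.
sin θ_2 = p·V_2 = 4.1310e-04 × 870 = 0.3594.
θ_2 = arcsin 0.3594 = 21.06°.

21°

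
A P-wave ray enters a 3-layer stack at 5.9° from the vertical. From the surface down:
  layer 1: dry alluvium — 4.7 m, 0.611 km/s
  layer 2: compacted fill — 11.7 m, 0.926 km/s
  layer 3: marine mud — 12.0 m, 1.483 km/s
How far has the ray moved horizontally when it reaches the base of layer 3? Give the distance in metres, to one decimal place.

Ray parameter p = sin 5.9° / 0.611 km/s = 1.6824e-01 s/km.
Layer 1: θ = 5.90°; offset = 4.7·tan 5.90° = 0.486 m.
Layer 2: sin θ = p·0.926 = 0.1558 → θ = 8.96°; offset = 11.7·tan 8.96° = 1.845 m.
Layer 3: sin θ = p·1.483 = 0.2495 → θ = 14.45°; offset = 12.0·tan 14.45° = 3.092 m.
Σ offsets = 5.423 m.

5.4 m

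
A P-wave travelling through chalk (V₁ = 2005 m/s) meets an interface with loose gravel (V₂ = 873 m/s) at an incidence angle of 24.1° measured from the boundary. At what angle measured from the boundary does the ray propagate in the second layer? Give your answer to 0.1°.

Convert to the normal: θ₁ = 90° − 24.1° = 65.9°.
Snell's law: sin θ₂ = (V₂/V₁)·sin θ₁ = (873/2005)·sin 65.9° = 0.3975.
θ₂ = sin⁻¹(0.3975) = 23.42° (from vertical).
From the interface: 90° − 23.42° = 66.58°.

66.6°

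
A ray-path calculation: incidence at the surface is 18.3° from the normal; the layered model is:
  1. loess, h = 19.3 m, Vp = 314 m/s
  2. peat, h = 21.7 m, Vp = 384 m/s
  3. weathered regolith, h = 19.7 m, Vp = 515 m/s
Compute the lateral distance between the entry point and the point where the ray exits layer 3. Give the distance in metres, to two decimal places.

27.24 m

Apply Snell's law at each interface; in layer i the horizontal offset is hᵢ·tan θᵢ.
Layer 1: θ = 18.30°; offset = 19.3·tan 18.30° = 6.3829 m.
Layer 2: sin θ = 384·sin 18.3°/314 = 0.3840, θ = 22.58°; offset = 21.7·tan 22.58° = 9.0244 m.
Layer 3: sin θ = 515·sin 18.3°/314 = 0.5150, θ = 31.00°; offset = 19.7·tan 31.00° = 11.8354 m.
Σ offsets = 27.2427 m.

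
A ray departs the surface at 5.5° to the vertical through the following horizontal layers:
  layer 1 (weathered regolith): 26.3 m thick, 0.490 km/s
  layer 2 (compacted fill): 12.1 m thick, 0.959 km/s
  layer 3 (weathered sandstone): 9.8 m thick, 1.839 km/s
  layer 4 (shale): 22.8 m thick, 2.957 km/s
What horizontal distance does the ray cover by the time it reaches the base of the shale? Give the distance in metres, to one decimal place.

Apply Snell's law at each interface; in layer i the horizontal offset is hᵢ·tan θᵢ.
Layer 1: θ = 5.50°; offset = 26.3·tan 5.50° = 2.532 m.
Layer 2: sin θ = 0.959·sin 5.5°/0.490 = 0.1876, θ = 10.81°; offset = 12.1·tan 10.81° = 2.311 m.
Layer 3: sin θ = 1.839·sin 5.5°/0.490 = 0.3597, θ = 21.08°; offset = 9.8·tan 21.08° = 3.778 m.
Layer 4: sin θ = 2.957·sin 5.5°/0.490 = 0.5784, θ = 35.34°; offset = 22.8·tan 35.34° = 16.166 m.
Σ offsets = 24.787 m.

24.8 m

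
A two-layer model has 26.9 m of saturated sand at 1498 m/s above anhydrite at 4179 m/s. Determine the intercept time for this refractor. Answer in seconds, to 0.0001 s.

tᵢ = 2h·√(V₂²−V₁²)/(V₁V₂).
√(V₂²−V₁²) = √(4179²−1498²) = 3901.3 m/s.
tᵢ = 2·26.9·3901.3/(1498·4179) = 0.03353 s.

0.0335 s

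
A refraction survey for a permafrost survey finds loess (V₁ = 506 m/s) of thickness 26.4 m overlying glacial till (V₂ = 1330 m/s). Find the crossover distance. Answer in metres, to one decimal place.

x_cross = 2h·√((V₂+V₁)/(V₂−V₁)).
(V₂+V₁)/(V₂−V₁) = (1330+506)/(1330−506) = 2.2282; √ = 1.4927.
x_cross = 2·26.4·1.4927 = 78.81 m.

78.8 m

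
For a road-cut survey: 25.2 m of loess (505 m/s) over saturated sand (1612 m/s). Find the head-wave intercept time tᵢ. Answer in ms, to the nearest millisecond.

95 ms

θ_c = arcsin(V₁/V₂) = arcsin(505/1612) = 18.26°; cos θ_c = 0.9497.
tᵢ = 2h·cos θ_c / V₁ = 2·25.2·0.9497 / 505 = 0.09478 s.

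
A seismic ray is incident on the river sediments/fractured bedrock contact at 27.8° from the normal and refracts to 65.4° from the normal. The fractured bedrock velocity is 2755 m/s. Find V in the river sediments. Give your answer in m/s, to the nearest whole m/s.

sin 27.8° = 0.4664; sin 65.4° = 0.9092.
V₁ = V₂·(sin θ₁/sin θ₂) = 2755·(0.4664/0.9092) = 1413.16 m/s.

1413 m/s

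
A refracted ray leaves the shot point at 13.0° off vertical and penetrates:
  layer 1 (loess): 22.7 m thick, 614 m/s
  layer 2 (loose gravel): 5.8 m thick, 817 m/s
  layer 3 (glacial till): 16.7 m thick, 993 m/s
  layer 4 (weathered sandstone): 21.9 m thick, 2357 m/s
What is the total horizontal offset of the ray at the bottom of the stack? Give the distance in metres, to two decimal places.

51.08 m

Ray parameter p = sin 13.0° / 614 m/s = 3.6637e-04 s/m.
Layer 1: θ = 13.00°; offset = 22.7·tan 13.00° = 5.2407 m.
Layer 2: sin θ = p·817 = 0.2993 → θ = 17.42°; offset = 5.8·tan 17.42° = 1.8195 m.
Layer 3: sin θ = p·993 = 0.3638 → θ = 21.33°; offset = 16.7·tan 21.33° = 6.5225 m.
Layer 4: sin θ = p·2357 = 0.8635 → θ = 59.72°; offset = 21.9·tan 59.72° = 37.5009 m.
Summing the layer offsets gives 51.0836 m.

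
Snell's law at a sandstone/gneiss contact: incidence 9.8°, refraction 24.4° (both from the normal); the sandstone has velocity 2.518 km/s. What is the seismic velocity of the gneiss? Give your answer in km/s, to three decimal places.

sin 9.8° = 0.1702; sin 24.4° = 0.4131.
V₂ = V₁·(sin θ₂/sin θ₁) = 2.518·(0.4131/0.1702) = 6.111 km/s.

6.111 km/s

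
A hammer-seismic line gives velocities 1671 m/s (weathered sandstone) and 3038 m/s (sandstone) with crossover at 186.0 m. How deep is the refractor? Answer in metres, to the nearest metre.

h = (x_cross/2)·√((V₂−V₁)/(V₂+V₁)).
(V₂−V₁)/(V₂+V₁) = (3038−1671)/(3038+1671) = 0.2903; √ = 0.5388.
h = (186.0/2)·0.5388 = 50.11 m.

50 m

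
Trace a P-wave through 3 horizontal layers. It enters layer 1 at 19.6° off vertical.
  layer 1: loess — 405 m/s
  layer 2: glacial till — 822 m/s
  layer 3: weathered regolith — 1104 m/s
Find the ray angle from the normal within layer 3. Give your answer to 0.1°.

Ray parameter p = sin 19.6° / 405 = 8.2828e-04 s/m.
sin θ_3 = p·V_3 = 8.2828e-04 × 1104 = 0.9144.
θ_3 = arcsin 0.9144 = 66.12°.

66.1°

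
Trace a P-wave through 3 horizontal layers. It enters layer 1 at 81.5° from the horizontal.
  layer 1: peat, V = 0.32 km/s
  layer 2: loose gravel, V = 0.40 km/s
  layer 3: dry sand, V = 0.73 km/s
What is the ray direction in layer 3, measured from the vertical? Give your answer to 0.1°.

From the normal: θ₁ = 90° − 81.5° = 8.5°.
Ray parameter p = sin 8.5° / 0.32 = 4.6190e-01 s/km.
sin θ_3 = p·V_3 = 4.6190e-01 × 0.73 = 0.3372.
θ_3 = arcsin 0.3372 = 19.71°.

19.7°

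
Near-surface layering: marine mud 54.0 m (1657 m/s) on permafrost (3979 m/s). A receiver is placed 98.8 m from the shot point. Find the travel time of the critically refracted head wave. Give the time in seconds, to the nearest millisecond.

0.084 s

t = x/V₂ + 2h·√(V₂²−V₁²)/(V₁V₂).
√(V₂²−V₁²) = √(3979²−1657²) = 3617.6 m/s; delay term = 2·54.0·3617.6/(1657·3979) = 0.05926 s.
t = 98.8/3979 + 0.05926 = 0.08409 s.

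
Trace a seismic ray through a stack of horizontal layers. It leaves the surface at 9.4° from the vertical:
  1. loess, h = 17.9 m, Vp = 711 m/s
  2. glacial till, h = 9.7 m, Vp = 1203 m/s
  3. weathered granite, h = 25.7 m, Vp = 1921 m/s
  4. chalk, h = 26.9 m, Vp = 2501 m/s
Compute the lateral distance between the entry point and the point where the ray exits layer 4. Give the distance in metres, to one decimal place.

37.3 m

p = sin θ₁/V₁ = sin 9.4°/711 = 2.2971e-04 s/m is conserved through the stack.
Layer 1: θ = 9.40°; offset = 17.9·tan 9.40° = 2.963 m.
Layer 2: sin θ = p·1203 = 0.2763 → θ = 16.04°; offset = 9.7·tan 16.04° = 2.789 m.
Layer 3: sin θ = p·1921 = 0.4413 → θ = 26.19°; offset = 25.7·tan 26.19° = 12.638 m.
Layer 4: sin θ = p·2501 = 0.5745 → θ = 35.07°; offset = 26.9·tan 35.07° = 18.881 m.
Summing the layer offsets gives 37.272 m.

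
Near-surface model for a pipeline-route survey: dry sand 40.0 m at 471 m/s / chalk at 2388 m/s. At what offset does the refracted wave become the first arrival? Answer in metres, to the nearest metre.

98 m

θ_c = arcsin(471/2388) = 11.38°, so cos θ_c = 0.9804 and tᵢ = 2h cos θ_c/V₁ = 0.1665 s.
At crossover x/V₁ = x/V₂ + tᵢ ⇒ x = tᵢ/(1/V₁ − 1/V₂) = 0.16651/(2.1231e-03 − 4.1876e-04) = 97.70 m.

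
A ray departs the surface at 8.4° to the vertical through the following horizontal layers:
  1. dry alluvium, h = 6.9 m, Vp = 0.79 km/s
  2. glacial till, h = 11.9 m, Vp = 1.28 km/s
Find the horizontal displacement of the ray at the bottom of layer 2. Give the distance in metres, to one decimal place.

Ray parameter p = sin 8.4° / 0.79 km/s = 1.8492e-01 s/km.
Layer 1: θ = 8.40°; offset = 6.9·tan 8.40° = 1.019 m.
Layer 2: sin θ = p·1.28 = 0.2367 → θ = 13.69°; offset = 11.9·tan 13.69° = 2.899 m.
Σ offsets = 3.918 m.

3.9 m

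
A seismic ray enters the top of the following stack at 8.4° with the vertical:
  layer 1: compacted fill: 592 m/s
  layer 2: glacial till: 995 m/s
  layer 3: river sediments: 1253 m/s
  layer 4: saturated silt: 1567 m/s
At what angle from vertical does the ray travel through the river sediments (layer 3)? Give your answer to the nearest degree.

18°

Ray parameter p = sin 8.4° / 592 = 2.4676e-04 s/m.
sin θ_3 = p·V_3 = 2.4676e-04 × 1253 = 0.3092.
θ_3 = 18.01° from the vertical.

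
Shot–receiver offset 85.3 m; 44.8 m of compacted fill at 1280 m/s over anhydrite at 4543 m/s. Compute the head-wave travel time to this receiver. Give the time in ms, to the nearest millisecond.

t = x/V₂ + 2h·√(V₂²−V₁²)/(V₁V₂).
√(V₂²−V₁²) = √(4543²−1280²) = 4359.0 m/s; delay term = 2·44.8·4359.0/(1280·4543) = 0.06716 s.
t = 85.3/4543 + 0.06716 = 0.08594 s.

86 ms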